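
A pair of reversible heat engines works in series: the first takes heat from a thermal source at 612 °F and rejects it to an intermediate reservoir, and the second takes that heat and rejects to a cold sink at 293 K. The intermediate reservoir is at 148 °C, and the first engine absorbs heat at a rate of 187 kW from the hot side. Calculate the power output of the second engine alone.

T_H = 612 °F → (612 − 32) × 5/9 = 322.22 °C = 595.37 K.
T_m = 148 °C → 148 + 273.15 = 421.15 K.
Heat entering the second stage: Q_m = Q_H·(T_m/T_H) = 187 × 421.15/595.37 = 132 kW.
Second-stage efficiency η₂ = 1 − T_C/T_m = 1 − 293.00/421.15 = 0.3043, so W₂ = η₂·Q_m = 40.3 kW.

Ẇ₂ ≈ 40.3 kW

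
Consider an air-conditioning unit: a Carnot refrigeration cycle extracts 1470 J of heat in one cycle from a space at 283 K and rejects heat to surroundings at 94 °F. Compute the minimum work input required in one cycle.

W_in ≈ 128 J

T_H = 94 °F → (94 − 32) × 5/9 = 34.44 °C = 307.59 K.
Carnot COP: COP_R = T_C/(T_H − T_C) = 283.00/24.59 = 11.5067.
W = Q_C/COP_R = 1470/11.5067 = 128 J.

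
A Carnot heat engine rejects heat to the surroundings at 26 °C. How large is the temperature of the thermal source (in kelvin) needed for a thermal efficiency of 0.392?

T_C = 26 °C → 26 + 273.15 = 299.15 K.
From η = 1 − T_C/T_H, solving for T_H gives T_H = T_C/(1 − η) = 299.15/(1 − 0.392) = 492.0 K.

T_H ≈ 492.0 K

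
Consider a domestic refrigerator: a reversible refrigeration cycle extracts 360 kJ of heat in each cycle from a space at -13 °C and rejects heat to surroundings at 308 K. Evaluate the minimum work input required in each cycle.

W_in ≈ 66.22 kJ

T_C = -13 °C → -13 + 273.15 = 260.15 K.
Carnot COP: COP_R = T_C/(T_H − T_C) = 260.15/47.85 = 5.4368.
W = Q_C/COP_R = 360/5.4368 = 66.22 kJ.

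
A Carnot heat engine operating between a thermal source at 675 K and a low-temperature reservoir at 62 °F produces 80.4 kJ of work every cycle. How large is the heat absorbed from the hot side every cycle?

Q_H ≈ 141 kJ

T_C = 62 °F → (62 − 32) × 5/9 = 16.67 °C = 289.82 K.
Since the cycle is reversible, η = 1 − T_C/T_H = 1 − 289.82/675.00 = 0.5706.
Q_H = W/η = 80.4/0.5706 = 141 kJ.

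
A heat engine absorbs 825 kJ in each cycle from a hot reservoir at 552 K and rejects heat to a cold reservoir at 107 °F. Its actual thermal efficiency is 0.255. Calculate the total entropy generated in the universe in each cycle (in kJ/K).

T_C = 107 °F → (107 − 32) × 5/9 = 41.67 °C = 314.82 K.
W = η·Q_H = 0.255 × 825 = 210.4 kJ, so Q_C = Q_H − W = 614.6 kJ.
Reservoir entropy changes: ΔS_H = −Q_H/T_H = −825/552.00 = -1.495 kJ/K and ΔS_C = +Q_C/T_C = 614.6/314.82 = 1.952 kJ/K.
ΔS_univ = −Q_H/T_H + Q_C/T_C = 0.458 kJ/K (> 0, since η = 0.255 < η_Carnot = 0.430).

ΔS_univ ≈ 0.458 kJ/K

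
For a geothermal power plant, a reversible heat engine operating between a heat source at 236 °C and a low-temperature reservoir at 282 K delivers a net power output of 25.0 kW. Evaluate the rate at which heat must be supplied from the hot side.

T_H = 236 °C → 236 + 273.15 = 509.15 K.
Since the cycle is reversible, η = 1 − T_C/T_H = 1 − 282.00/509.15 = 0.4461.
Q_H = W/η = 25.0/0.4461 = 56.0 kW.

Q̇_H ≈ 56.0 kW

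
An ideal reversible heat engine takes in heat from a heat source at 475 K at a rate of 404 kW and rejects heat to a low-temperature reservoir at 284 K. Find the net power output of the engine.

Ẇ ≈ 162 kW

Since the cycle is reversible, η = 1 − T_C/T_H = 1 − 284.00/475.00 = 0.4021.
W = η·Q_H = 0.4021 × 404 = 162 kW.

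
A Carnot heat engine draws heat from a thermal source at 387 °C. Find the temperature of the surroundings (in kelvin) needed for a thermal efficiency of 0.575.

T_H = 387 °C → 387 + 273.15 = 660.15 K.
From η = 1 − T_C/T_H, T_C = T_H·(1 − η) = 660.15 × (1 − 0.575) = 281 K.

T_C ≈ 281 K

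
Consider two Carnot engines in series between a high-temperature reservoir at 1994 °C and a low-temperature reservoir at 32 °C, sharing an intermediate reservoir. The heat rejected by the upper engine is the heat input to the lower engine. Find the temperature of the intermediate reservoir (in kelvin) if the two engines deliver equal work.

T_m ≈ 1286 K

T_H = 1994 °C → 1994 + 273.15 = 2267.15 K.
T_C = 32 °C → 32 + 273.15 = 305.15 K.
For reversible stages Q_m = Q_H·(T_m/T_H). Setting W₁ = Q_H(1 − T_m/T_H) equal to W₂ = Q_m(1 − T_C/T_m) = Q_H·(T_m − T_C)/T_H gives T_H − T_m = T_m − T_C, so T_m = (T_H + T_C)/2 = (2267.15 + 305.15)/2 = 1286 K.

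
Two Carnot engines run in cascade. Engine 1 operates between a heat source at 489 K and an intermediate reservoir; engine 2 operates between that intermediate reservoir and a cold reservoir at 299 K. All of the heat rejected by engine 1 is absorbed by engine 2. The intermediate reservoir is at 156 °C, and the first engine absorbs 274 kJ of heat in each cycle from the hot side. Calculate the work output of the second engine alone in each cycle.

T_m = 156 °C → 156 + 273.15 = 429.15 K.
Heat entering the second stage: Q_m = Q_H·(T_m/T_H) = 274 × 429.15/489.00 = 240.5 kJ.
Second-stage efficiency η₂ = 1 − T_C/T_m = 1 − 299.00/429.15 = 0.3033, so W₂ = η₂·Q_m = 72.93 kJ.

W₂ ≈ 72.93 kJ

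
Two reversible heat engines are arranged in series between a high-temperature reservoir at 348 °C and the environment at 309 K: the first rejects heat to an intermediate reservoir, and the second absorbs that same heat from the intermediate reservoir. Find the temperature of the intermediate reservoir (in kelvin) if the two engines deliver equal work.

T_H = 348 °C → 348 + 273.15 = 621.15 K.
For reversible stages Q_m = Q_H·(T_m/T_H). Setting W₁ = Q_H(1 − T_m/T_H) equal to W₂ = Q_m(1 − T_C/T_m) = Q_H·(T_m − T_C)/T_H gives T_H − T_m = T_m − T_C, so T_m = (T_H + T_C)/2 = (621.15 + 309.00)/2 = 465.1 K.

T_m ≈ 465.1 K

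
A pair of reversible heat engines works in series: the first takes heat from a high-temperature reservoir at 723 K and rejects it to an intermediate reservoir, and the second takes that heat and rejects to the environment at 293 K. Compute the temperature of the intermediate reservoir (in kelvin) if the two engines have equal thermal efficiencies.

T_m ≈ 460 K

Equal efficiencies require 1 − T_m/T_H = 1 − T_C/T_m, i.e. T_m/T_H = T_C/T_m, so T_m = √(T_H·T_C) = √(723.00 × 293.00) = 460 K.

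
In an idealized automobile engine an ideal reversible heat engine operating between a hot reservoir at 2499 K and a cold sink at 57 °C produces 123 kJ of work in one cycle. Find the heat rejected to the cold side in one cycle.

T_C = 57 °C → 57 + 273.15 = 330.15 K.
Carnot efficiency: η = 1 − T_C/T_H = 1 − 330.15/2499.00 = 0.8679.
Since Q_C/Q_H = T_C/T_H and Q_H = W/η, Q_C = W·T_C/(T_H − T_C) = 123 × 330.15/2168.85 = 18.7 kJ.

Q_C ≈ 18.7 kJ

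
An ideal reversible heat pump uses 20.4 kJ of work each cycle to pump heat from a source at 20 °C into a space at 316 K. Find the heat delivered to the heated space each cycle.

Q_H ≈ 282.1 kJ

T_C = 20 °C → 20 + 273.15 = 293.15 K.
The Carnot heat-pump COP is COP_HP = T_H/(T_H − T_C) = 316.00/22.85 = 13.8293.
Q_H = COP_HP · W = 13.8293 × 20.4 = 282.1 kJ.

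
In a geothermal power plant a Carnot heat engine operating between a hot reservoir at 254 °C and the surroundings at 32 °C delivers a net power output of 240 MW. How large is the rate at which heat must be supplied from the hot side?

Q̇_H ≈ 569.9 MW

T_H = 254 °C → 254 + 273.15 = 527.15 K.
T_C = 32 °C → 32 + 273.15 = 305.15 K.
For a reversible engine, η = 1 − T_C/T_H = 1 − 305.15/527.15 = 0.4211.
Q_H = W/η = 240/0.4211 = 569.9 MW.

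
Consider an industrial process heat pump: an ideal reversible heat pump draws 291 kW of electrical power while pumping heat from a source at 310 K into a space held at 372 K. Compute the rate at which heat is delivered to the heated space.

Q̇_H ≈ 1746 kW

COP_HP = T_H/(T_H − T_C) = 372.00/62.00 = 6.0000.
Q_H = COP_HP · W = 6.0000 × 291 = 1746 kW.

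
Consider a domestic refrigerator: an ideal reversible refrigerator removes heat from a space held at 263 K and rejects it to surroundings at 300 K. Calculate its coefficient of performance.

The reversible coefficient of performance is COP_R = T_C/(T_H − T_C) = 263.00/(300.00 − 263.00) = 7.108.

COP_R ≈ 7.108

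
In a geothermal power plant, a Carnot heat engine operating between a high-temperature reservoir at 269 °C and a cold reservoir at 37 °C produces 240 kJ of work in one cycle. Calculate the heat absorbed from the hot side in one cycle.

Q_H ≈ 561 kJ

T_H = 269 °C → 269 + 273.15 = 542.15 K.
T_C = 37 °C → 37 + 273.15 = 310.15 K.
Carnot efficiency: η = 1 − T_C/T_H = 1 − 310.15/542.15 = 0.4279.
Q_H = W/η = 240/0.4279 = 561 kJ.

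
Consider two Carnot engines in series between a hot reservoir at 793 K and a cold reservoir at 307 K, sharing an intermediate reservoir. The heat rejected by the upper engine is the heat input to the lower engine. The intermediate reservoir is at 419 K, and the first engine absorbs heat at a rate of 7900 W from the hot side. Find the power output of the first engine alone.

First-stage efficiency η₁ = 1 − T_m/T_H = 1 − 419.00/793.00 = 0.4716.
W₁ = η₁·Q_H = 0.4716 × 7900 = 3726 W.

Ẇ₁ ≈ 3726 W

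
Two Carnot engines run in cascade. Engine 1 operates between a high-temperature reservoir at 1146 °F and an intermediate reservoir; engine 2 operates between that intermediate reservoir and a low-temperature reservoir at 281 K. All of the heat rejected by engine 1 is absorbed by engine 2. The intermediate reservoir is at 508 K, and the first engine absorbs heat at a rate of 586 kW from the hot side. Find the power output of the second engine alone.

T_H = 1146 °F → (1146 − 32) × 5/9 = 618.89 °C = 892.04 K.
Heat entering the second stage: Q_m = Q_H·(T_m/T_H) = 586 × 508.00/892.04 = 333.7 kW.
Second-stage efficiency η₂ = 1 − T_C/T_m = 1 − 281.00/508.00 = 0.4469, so W₂ = η₂·Q_m = 149.1 kW.

Ẇ₂ ≈ 149.1 kW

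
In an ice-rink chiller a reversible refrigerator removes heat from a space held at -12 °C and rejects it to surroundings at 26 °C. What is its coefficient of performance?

T_H = 26 °C → 26 + 273.15 = 299.15 K.
T_C = -12 °C → -12 + 273.15 = 261.15 K.
COP_R = T_C/(T_H − T_C) = 261.15/(299.15 − 261.15) = 6.87.

COP_R ≈ 6.87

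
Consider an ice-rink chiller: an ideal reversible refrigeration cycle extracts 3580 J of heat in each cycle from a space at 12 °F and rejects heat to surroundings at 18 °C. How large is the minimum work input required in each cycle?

W_in ≈ 398 J

T_H = 18 °C → 18 + 273.15 = 291.15 K.
T_C = 12 °F → (12 − 32) × 5/9 = -11.11 °C = 262.04 K.
COP_R = T_C/(T_H − T_C) = 262.04/29.11 = 9.0013.
W = Q_C/COP_R = 3580/9.0013 = 398 J.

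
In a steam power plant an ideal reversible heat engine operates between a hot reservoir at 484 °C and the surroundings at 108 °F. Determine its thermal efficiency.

η ≈ 0.5835

T_H = 484 °C → 484 + 273.15 = 757.15 K.
T_C = 108 °F → (108 − 32) × 5/9 = 42.22 °C = 315.37 K.
The Carnot efficiency is η = 1 − T_C/T_H = 1 − 315.37/757.15 = 0.5835.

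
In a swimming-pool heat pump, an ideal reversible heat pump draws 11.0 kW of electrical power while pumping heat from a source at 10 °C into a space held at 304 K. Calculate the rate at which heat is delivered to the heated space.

Q̇_H ≈ 160 kW

T_C = 10 °C → 10 + 273.15 = 283.15 K.
Reversible heating COP: COP_HP = T_H/(T_H − T_C) = 304.00/20.85 = 14.5803.
Q_H = COP_HP · W = 14.5803 × 11.0 = 160 kW.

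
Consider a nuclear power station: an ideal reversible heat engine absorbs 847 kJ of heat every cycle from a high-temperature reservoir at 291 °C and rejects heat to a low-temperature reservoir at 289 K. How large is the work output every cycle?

T_H = 291 °C → 291 + 273.15 = 564.15 K.
Since the cycle is reversible, η = 1 − T_C/T_H = 1 − 289.00/564.15 = 0.4877.
W = η·Q_H = 0.4877 × 847 = 413 kJ.

W ≈ 413 kJ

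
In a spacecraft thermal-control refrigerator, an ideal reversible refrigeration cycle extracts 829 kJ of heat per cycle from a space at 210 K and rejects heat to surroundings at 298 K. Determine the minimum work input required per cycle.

W_in ≈ 347 kJ

Carnot COP: COP_R = T_C/(T_H − T_C) = 210.00/88.00 = 2.3864.
W = Q_C/COP_R = 829/2.3864 = 347 kJ.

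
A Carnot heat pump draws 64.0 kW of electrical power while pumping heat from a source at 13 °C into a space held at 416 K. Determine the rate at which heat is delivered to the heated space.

Q̇_H ≈ 205.0 kW

T_C = 13 °C → 13 + 273.15 = 286.15 K.
COP_HP = T_H/(T_H − T_C) = 416.00/129.85 = 3.2037.
Q_H = COP_HP · W = 3.2037 × 64.0 = 205.0 kW.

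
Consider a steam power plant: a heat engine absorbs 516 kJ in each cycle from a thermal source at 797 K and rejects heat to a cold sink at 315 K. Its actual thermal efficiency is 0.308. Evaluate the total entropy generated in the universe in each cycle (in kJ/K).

ΔS_univ ≈ 0.4861 kJ/K

W = η·Q_H = 0.308 × 516 = 158.9 kJ, so Q_C = Q_H − W = 357.1 kJ.
The hot reservoir loses entropy Q_H/T_H = 516/797.00 = 0.6474 kJ/K; the cold reservoir gains Q_C/T_C = 357.1/315.00 = 1.134 kJ/K.
ΔS_univ = −Q_H/T_H + Q_C/T_C = 0.4861 kJ/K (> 0, since η = 0.308 < η_Carnot = 0.605).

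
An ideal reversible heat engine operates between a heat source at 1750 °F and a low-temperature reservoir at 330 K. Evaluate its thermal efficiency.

η ≈ 0.7312

T_H = 1750 °F → (1750 − 32) × 5/9 = 954.44 °C = 1227.59 K.
η_rev = 1 − T_C/T_H = 1 − 330.00/1227.59 = 0.7312.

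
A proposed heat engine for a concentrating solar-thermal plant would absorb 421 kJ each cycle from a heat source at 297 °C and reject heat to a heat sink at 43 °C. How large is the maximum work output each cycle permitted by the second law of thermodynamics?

T_H = 297 °C → 297 + 273.15 = 570.15 K.
T_C = 43 °C → 43 + 273.15 = 316.15 K.
The second-law ceiling is the Carnot efficiency, η_max = 1 − T_C/T_H = 1 − 316.15/570.15 = 0.4455.
W_max = η_max · Q_H = 0.4455 × 421 = 187.6 kJ.

W_max ≈ 187.6 kJ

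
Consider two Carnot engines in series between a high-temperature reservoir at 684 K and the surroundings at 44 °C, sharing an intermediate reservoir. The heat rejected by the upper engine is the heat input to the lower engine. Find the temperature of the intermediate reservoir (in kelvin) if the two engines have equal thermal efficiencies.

T_m ≈ 466 K

T_C = 44 °C → 44 + 273.15 = 317.15 K.
Equal efficiencies require 1 − T_m/T_H = 1 − T_C/T_m, i.e. T_m/T_H = T_C/T_m, so T_m = √(T_H·T_C) = √(684.00 × 317.15) = 466 K.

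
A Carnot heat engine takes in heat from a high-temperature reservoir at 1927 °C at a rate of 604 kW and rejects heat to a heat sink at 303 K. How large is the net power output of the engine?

Ẇ ≈ 520.8 kW

T_H = 1927 °C → 1927 + 273.15 = 2200.15 K.
The Carnot efficiency is η = 1 − T_C/T_H = 1 − 303.00/2200.15 = 0.8623.
W = η·Q_H = 0.8623 × 604 = 520.8 kW.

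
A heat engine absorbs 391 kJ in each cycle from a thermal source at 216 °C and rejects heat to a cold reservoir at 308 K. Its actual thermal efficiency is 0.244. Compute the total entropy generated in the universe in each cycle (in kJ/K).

T_H = 216 °C → 216 + 273.15 = 489.15 K.
W = η·Q_H = 0.244 × 391 = 95.40 kJ, so Q_C = Q_H − W = 295.6 kJ.
The hot reservoir loses entropy Q_H/T_H = 391/489.15 = 0.7993 kJ/K; the cold reservoir gains Q_C/T_C = 295.6/308.00 = 0.9597 kJ/K.
ΔS_univ = −Q_H/T_H + Q_C/T_C = 0.160 kJ/K (> 0, since η = 0.244 < η_Carnot = 0.370).

ΔS_univ ≈ 0.160 kJ/K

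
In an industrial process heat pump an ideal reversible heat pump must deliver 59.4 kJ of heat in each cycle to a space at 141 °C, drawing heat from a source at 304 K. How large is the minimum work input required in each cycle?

W_in ≈ 15.8 kJ

T_H = 141 °C → 141 + 273.15 = 414.15 K.
The Carnot heat-pump COP is COP_HP = T_H/(T_H − T_C) = 414.15/110.15 = 3.7599.
W = Q_H/COP_HP = 59.4/3.7599 = 15.8 kJ.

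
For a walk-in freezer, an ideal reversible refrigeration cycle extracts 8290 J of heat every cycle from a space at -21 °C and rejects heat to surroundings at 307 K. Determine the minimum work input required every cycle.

T_C = -21 °C → -21 + 273.15 = 252.15 K.
The reversible coefficient of performance is COP_R = T_C/(T_H − T_C) = 252.15/54.85 = 4.5971.
W = Q_C/COP_R = 8290/4.5971 = 1800 J.

W_in ≈ 1800 J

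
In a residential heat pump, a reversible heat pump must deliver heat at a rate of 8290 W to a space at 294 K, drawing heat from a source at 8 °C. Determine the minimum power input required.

T_C = 8 °C → 8 + 273.15 = 281.15 K.
Reversible heating COP: COP_HP = T_H/(T_H − T_C) = 294.00/12.85 = 22.8794.
W = Q_H/COP_HP = 8290/22.8794 = 362 W.

Ẇ_in ≈ 362 W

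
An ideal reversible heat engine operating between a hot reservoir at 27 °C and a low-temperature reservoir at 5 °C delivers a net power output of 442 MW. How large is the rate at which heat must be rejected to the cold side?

Q̇_C ≈ 5590 MW

T_H = 27 °C → 27 + 273.15 = 300.15 K.
T_C = 5 °C → 5 + 273.15 = 278.15 K.
Carnot efficiency: η = 1 − T_C/T_H = 1 − 278.15/300.15 = 0.0733.
Since Q_C/Q_H = T_C/T_H and Q_H = W/η, Q_C = W·T_C/(T_H − T_C) = 442 × 278.15/22.00 = 5590 MW.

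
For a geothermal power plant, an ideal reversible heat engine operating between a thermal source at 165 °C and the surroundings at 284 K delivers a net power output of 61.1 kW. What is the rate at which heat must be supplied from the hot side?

T_H = 165 °C → 165 + 273.15 = 438.15 K.
Since the cycle is reversible, η = 1 − T_C/T_H = 1 − 284.00/438.15 = 0.3518.
Q_H = W/η = 61.1/0.3518 = 173.7 kW.

Q̇_H ≈ 173.7 kW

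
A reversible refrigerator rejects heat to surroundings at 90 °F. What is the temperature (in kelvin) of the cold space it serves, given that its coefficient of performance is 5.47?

T_H = 90 °F → (90 − 32) × 5/9 = 32.22 °C = 305.37 K.
COP_R = T_C/(T_H − T_C) ⇒ T_C = T_H·COP_R/(1 + COP_R) = 305.37 × 5.47/(1 + 5.47) = 258.2 K.

T_C ≈ 258.2 K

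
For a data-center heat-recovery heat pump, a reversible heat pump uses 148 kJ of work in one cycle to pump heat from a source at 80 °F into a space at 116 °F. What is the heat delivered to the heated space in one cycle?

T_H = 116 °F → (116 − 32) × 5/9 = 46.67 °C = 319.82 K.
T_C = 80 °F → (80 − 32) × 5/9 = 26.67 °C = 299.82 K.
COP_HP = T_H/(T_H − T_C) = 319.82/20.00 = 15.9908.
Q_H = COP_HP · W = 15.9908 × 148 = 2367 kJ.

Q_H ≈ 2367 kJ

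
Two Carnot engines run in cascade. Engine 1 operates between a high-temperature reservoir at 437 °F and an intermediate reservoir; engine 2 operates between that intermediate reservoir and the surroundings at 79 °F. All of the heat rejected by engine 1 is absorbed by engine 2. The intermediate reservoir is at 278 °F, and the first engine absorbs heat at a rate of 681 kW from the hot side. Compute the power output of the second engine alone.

T_H = 437 °F → (437 − 32) × 5/9 = 225.00 °C = 498.15 K.
T_C = 79 °F → (79 − 32) × 5/9 = 26.11 °C = 299.26 K.
T_m = 278 °F → (278 − 32) × 5/9 = 136.67 °C = 409.82 K.
Heat entering the second stage: Q_m = Q_H·(T_m/T_H) = 681 × 409.82/498.15 = 560 kW.
Second-stage efficiency η₂ = 1 − T_C/T_m = 1 − 299.26/409.82 = 0.2698, so W₂ = η₂·Q_m = 151 kW.

Ẇ₂ ≈ 151 kW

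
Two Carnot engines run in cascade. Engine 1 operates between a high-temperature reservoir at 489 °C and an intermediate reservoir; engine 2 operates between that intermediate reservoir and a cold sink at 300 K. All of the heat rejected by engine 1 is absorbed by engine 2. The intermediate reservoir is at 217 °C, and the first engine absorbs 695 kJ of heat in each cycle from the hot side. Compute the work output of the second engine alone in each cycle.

W₂ ≈ 173 kJ

T_H = 489 °C → 489 + 273.15 = 762.15 K.
T_m = 217 °C → 217 + 273.15 = 490.15 K.
Heat entering the second stage: Q_m = Q_H·(T_m/T_H) = 695 × 490.15/762.15 = 447 kJ.
Second-stage efficiency η₂ = 1 − T_C/T_m = 1 − 300.00/490.15 = 0.3879, so W₂ = η₂·Q_m = 173 kJ.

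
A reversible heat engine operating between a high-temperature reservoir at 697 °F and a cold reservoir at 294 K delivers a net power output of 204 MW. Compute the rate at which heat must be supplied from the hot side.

Q̇_H ≈ 376 MW

T_H = 697 °F → (697 − 32) × 5/9 = 369.44 °C = 642.59 K.
For a reversible engine, η = 1 − T_C/T_H = 1 − 294.00/642.59 = 0.5425.
Q_H = W/η = 204/0.5425 = 376 MW.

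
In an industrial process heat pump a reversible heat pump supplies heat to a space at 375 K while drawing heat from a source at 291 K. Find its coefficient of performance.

COP_HP ≈ 4.46

COP_HP = T_H/(T_H − T_C) = 375.00/(375.00 − 291.00) = 4.46.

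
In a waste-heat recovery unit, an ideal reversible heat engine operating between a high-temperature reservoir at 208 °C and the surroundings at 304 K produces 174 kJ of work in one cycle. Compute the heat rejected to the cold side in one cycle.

Q_C ≈ 299 kJ

T_H = 208 °C → 208 + 273.15 = 481.15 K.
Carnot efficiency: η = 1 − T_C/T_H = 1 − 304.00/481.15 = 0.3682.
Since Q_C/Q_H = T_C/T_H and Q_H = W/η, Q_C = W·T_C/(T_H − T_C) = 174 × 304.00/177.15 = 299 kJ.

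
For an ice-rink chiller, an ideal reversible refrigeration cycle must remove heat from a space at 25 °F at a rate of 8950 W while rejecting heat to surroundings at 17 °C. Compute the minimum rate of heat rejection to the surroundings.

T_H = 17 °C → 17 + 273.15 = 290.15 K.
T_C = 25 °F → (25 − 32) × 5/9 = -3.89 °C = 269.26 K.
For a reversible cycle Q_H/Q_C = T_H/T_C, so Q_H = Q_C·T_H/T_C = 8950 × 290.15/269.26 = 9640 W.

Q̇_H ≈ 9640 W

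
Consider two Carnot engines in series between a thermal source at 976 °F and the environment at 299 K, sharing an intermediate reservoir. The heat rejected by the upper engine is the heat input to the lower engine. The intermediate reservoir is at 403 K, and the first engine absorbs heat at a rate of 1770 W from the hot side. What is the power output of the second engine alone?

Ẇ₂ ≈ 231 W

T_H = 976 °F → (976 − 32) × 5/9 = 524.44 °C = 797.59 K.
Heat entering the second stage: Q_m = Q_H·(T_m/T_H) = 1770 × 403.00/797.59 = 894 W.
Second-stage efficiency η₂ = 1 − T_C/T_m = 1 − 299.00/403.00 = 0.2581, so W₂ = η₂·Q_m = 231 W.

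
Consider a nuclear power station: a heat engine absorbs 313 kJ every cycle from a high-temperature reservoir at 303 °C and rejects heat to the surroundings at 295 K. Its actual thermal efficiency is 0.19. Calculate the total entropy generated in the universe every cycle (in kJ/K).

ΔS_univ ≈ 0.3162 kJ/K

T_H = 303 °C → 303 + 273.15 = 576.15 K.
W = η·Q_H = 0.19 × 313 = 59.47 kJ, so Q_C = Q_H − W = 253.5 kJ.
The hot reservoir loses entropy Q_H/T_H = 313/576.15 = 0.5433 kJ/K; the cold reservoir gains Q_C/T_C = 253.5/295.00 = 0.8594 kJ/K.
ΔS_univ = −Q_H/T_H + Q_C/T_C = 0.3162 kJ/K (> 0, since η = 0.19 < η_Carnot = 0.488).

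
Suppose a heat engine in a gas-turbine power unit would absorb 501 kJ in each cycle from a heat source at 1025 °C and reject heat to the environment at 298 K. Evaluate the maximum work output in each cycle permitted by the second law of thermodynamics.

W_max ≈ 386 kJ

T_H = 1025 °C → 1025 + 273.15 = 1298.15 K.
No engine can exceed the Carnot limit: η_max = 1 − T_C/T_H = 1 − 298.00/1298.15 = 0.7704.
W_max = η_max · Q_H = 0.7704 × 501 = 386 kJ.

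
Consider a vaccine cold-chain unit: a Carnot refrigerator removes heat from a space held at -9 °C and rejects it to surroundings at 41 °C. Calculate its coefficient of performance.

T_H = 41 °C → 41 + 273.15 = 314.15 K.
T_C = -9 °C → -9 + 273.15 = 264.15 K.
For a reversible refrigerator, COP_R = T_C/(T_H − T_C) = 264.15/(314.15 − 264.15) = 5.283.

COP_R ≈ 5.283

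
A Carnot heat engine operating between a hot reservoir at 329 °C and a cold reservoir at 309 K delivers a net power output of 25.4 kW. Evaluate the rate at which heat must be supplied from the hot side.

Q̇_H ≈ 52.2 kW

T_H = 329 °C → 329 + 273.15 = 602.15 K.
Since the cycle is reversible, η = 1 − T_C/T_H = 1 − 309.00/602.15 = 0.4868.
Q_H = W/η = 25.4/0.4868 = 52.2 kW.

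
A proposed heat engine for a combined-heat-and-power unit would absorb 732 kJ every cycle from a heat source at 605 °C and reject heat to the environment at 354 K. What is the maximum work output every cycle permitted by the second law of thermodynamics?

W_max ≈ 436.9 kJ

T_H = 605 °C → 605 + 273.15 = 878.15 K.
The upper bound on efficiency is η_max = 1 − T_C/T_H = 1 − 354.00/878.15 = 0.5969.
W_max = η_max · Q_H = 0.5969 × 732 = 436.9 kJ.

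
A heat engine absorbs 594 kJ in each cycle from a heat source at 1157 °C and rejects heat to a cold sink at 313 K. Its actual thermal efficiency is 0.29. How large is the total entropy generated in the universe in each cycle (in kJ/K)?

T_H = 1157 °C → 1157 + 273.15 = 1430.15 K.
W = η·Q_H = 0.29 × 594 = 172.3 kJ, so Q_C = Q_H − W = 421.7 kJ.
Reservoir entropy changes: ΔS_H = −Q_H/T_H = −594/1430.15 = -0.4153 kJ/K and ΔS_C = +Q_C/T_C = 421.7/313.00 = 1.347 kJ/K.
ΔS_univ = −Q_H/T_H + Q_C/T_C = 0.932 kJ/K (> 0, since η = 0.29 < η_Carnot = 0.781).

ΔS_univ ≈ 0.932 kJ/K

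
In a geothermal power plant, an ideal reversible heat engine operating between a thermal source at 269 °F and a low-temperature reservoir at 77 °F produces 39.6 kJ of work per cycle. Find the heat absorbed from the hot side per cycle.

T_H = 269 °F → (269 − 32) × 5/9 = 131.67 °C = 404.82 K.
T_C = 77 °F → (77 − 32) × 5/9 = 25.00 °C = 298.15 K.
Since the cycle is reversible, η = 1 − T_C/T_H = 1 − 298.15/404.82 = 0.2635.
Q_H = W/η = 39.6/0.2635 = 150 kJ.

Q_H ≈ 150 kJ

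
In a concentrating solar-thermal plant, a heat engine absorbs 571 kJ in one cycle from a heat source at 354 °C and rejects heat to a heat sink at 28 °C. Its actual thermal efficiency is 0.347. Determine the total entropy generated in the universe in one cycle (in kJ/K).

T_H = 354 °C → 354 + 273.15 = 627.15 K.
T_C = 28 °C → 28 + 273.15 = 301.15 K.
W = η·Q_H = 0.347 × 571 = 198.1 kJ, so Q_C = Q_H − W = 372.9 kJ.
Entropy balance on the reservoirs: −Q_H/T_H = -0.9105 kJ/K, +Q_C/T_C = 1.238 kJ/K.
ΔS_univ = −Q_H/T_H + Q_C/T_C = 0.328 kJ/K (> 0, since η = 0.347 < η_Carnot = 0.520).

ΔS_univ ≈ 0.328 kJ/K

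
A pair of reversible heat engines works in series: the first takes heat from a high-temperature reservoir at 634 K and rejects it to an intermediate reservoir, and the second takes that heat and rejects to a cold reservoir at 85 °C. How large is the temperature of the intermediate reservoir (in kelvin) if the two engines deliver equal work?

T_m ≈ 496.1 K

T_C = 85 °C → 85 + 273.15 = 358.15 K.
For reversible stages Q_m = Q_H·(T_m/T_H). Setting W₁ = Q_H(1 − T_m/T_H) equal to W₂ = Q_m(1 − T_C/T_m) = Q_H·(T_m − T_C)/T_H gives T_H − T_m = T_m − T_C, so T_m = (T_H + T_C)/2 = (634.00 + 358.15)/2 = 496.1 K.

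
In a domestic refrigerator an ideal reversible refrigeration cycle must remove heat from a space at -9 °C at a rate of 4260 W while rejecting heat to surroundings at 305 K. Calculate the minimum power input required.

Ẇ_in ≈ 659 W

T_C = -9 °C → -9 + 273.15 = 264.15 K.
COP_R = T_C/(T_H − T_C) = 264.15/40.85 = 6.4663.
W = Q_C/COP_R = 4260/6.4663 = 659 W.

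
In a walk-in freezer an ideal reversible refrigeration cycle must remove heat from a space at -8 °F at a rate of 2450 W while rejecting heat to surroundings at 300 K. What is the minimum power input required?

Ẇ_in ≈ 479 W

T_C = -8 °F → (-8 − 32) × 5/9 = -22.22 °C = 250.93 K.
The reversible coefficient of performance is COP_R = T_C/(T_H − T_C) = 250.93/49.07 = 5.1134.
W = Q_C/COP_R = 2450/5.1134 = 479 W.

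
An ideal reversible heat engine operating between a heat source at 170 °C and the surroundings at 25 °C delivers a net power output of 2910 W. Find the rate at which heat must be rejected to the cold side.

Q̇_C ≈ 5980 W

T_H = 170 °C → 170 + 273.15 = 443.15 K.
T_C = 25 °C → 25 + 273.15 = 298.15 K.
The Carnot efficiency is η = 1 − T_C/T_H = 1 − 298.15/443.15 = 0.3272.
Since Q_C/Q_H = T_C/T_H and Q_H = W/η, Q_C = W·T_C/(T_H − T_C) = 2910 × 298.15/145.00 = 5980 W.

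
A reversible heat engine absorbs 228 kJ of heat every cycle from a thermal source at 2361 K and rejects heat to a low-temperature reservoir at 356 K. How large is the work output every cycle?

W ≈ 194 kJ

The Carnot efficiency is η = 1 − T_C/T_H = 1 − 356.00/2361.00 = 0.8492.
W = η·Q_H = 0.8492 × 228 = 194 kJ.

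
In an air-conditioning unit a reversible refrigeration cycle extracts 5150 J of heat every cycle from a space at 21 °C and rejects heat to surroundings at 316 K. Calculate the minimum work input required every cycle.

T_C = 21 °C → 21 + 273.15 = 294.15 K.
For a reversible refrigerator, COP_R = T_C/(T_H − T_C) = 294.15/21.85 = 13.4622.
W = Q_C/COP_R = 5150/13.4622 = 383 J.

W_in ≈ 383 J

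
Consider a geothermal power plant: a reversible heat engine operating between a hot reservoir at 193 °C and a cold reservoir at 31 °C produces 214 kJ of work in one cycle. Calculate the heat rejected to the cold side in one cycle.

T_H = 193 °C → 193 + 273.15 = 466.15 K.
T_C = 31 °C → 31 + 273.15 = 304.15 K.
Carnot efficiency: η = 1 − T_C/T_H = 1 − 304.15/466.15 = 0.3475.
Since Q_C/Q_H = T_C/T_H and Q_H = W/η, Q_C = W·T_C/(T_H − T_C) = 214 × 304.15/162.00 = 401.8 kJ.

Q_C ≈ 401.8 kJ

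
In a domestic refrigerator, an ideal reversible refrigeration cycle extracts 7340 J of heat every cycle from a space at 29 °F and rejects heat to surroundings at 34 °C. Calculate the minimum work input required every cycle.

T_H = 34 °C → 34 + 273.15 = 307.15 K.
T_C = 29 °F → (29 − 32) × 5/9 = -1.67 °C = 271.48 K.
Carnot COP: COP_R = T_C/(T_H − T_C) = 271.48/35.67 = 7.6117.
W = Q_C/COP_R = 7340/7.6117 = 964 J.

W_in ≈ 964 J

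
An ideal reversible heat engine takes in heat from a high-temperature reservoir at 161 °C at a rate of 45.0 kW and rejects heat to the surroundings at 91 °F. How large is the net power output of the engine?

T_H = 161 °C → 161 + 273.15 = 434.15 K.
T_C = 91 °F → (91 − 32) × 5/9 = 32.78 °C = 305.93 K.
Carnot efficiency: η = 1 − T_C/T_H = 1 − 305.93/434.15 = 0.2953.
W = η·Q_H = 0.2953 × 45.0 = 13.3 kW.

Ẇ ≈ 13.3 kW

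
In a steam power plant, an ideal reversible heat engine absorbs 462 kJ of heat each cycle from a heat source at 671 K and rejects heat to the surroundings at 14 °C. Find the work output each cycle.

W ≈ 264 kJ

T_C = 14 °C → 14 + 273.15 = 287.15 K.
For a reversible engine, η = 1 − T_C/T_H = 1 − 287.15/671.00 = 0.5721.
W = η·Q_H = 0.5721 × 462 = 264 kJ.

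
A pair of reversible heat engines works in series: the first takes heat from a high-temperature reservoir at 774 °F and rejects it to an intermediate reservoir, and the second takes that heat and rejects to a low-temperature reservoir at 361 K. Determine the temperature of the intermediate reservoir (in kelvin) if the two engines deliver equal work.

T_m ≈ 523 K

T_H = 774 °F → (774 − 32) × 5/9 = 412.22 °C = 685.37 K.
For reversible stages Q_m = Q_H·(T_m/T_H). Setting W₁ = Q_H(1 − T_m/T_H) equal to W₂ = Q_m(1 − T_C/T_m) = Q_H·(T_m − T_C)/T_H gives T_H − T_m = T_m − T_C, so T_m = (T_H + T_C)/2 = (685.37 + 361.00)/2 = 523 K.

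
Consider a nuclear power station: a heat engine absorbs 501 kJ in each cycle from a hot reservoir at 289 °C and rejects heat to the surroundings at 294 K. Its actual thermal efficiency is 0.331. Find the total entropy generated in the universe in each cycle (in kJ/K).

ΔS_univ ≈ 0.2488 kJ/K

T_H = 289 °C → 289 + 273.15 = 562.15 K.
W = η·Q_H = 0.331 × 501 = 165.8 kJ, so Q_C = Q_H − W = 335.2 kJ.
The hot reservoir loses entropy Q_H/T_H = 501/562.15 = 0.8912 kJ/K; the cold reservoir gains Q_C/T_C = 335.2/294.00 = 1.140 kJ/K.
ΔS_univ = −Q_H/T_H + Q_C/T_C = 0.2488 kJ/K (> 0, since η = 0.331 < η_Carnot = 0.477).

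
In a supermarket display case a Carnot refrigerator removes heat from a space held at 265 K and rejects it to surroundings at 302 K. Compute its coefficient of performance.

COP_R = T_C/(T_H − T_C) = 265.00/(302.00 − 265.00) = 7.162.

COP_R ≈ 7.162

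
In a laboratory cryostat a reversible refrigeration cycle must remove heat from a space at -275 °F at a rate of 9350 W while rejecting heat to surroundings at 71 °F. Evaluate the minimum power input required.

T_H = 71 °F → (71 − 32) × 5/9 = 21.67 °C = 294.82 K.
T_C = -275 °F → (-275 − 32) × 5/9 = -170.56 °C = 102.59 K.
Carnot COP: COP_R = T_C/(T_H − T_C) = 102.59/192.22 = 0.5337.
W = Q_C/COP_R = 9350/0.5337 = 17500 W.

Ẇ_in ≈ 17500 W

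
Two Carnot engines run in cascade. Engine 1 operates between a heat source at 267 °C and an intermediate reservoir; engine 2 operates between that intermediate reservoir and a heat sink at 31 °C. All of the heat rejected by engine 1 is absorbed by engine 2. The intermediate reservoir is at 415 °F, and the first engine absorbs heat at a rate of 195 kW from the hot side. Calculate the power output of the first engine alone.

Ẇ₁ ≈ 19.57 kW

T_H = 267 °C → 267 + 273.15 = 540.15 K.
T_C = 31 °C → 31 + 273.15 = 304.15 K.
T_m = 415 °F → (415 − 32) × 5/9 = 212.78 °C = 485.93 K.
First-stage efficiency η₁ = 1 − T_m/T_H = 1 − 485.93/540.15 = 0.1004.
W₁ = η₁·Q_H = 0.1004 × 195 = 19.57 kW.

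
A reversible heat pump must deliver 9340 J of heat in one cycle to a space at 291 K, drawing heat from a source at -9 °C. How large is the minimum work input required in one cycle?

W_in ≈ 862 J

T_C = -9 °C → -9 + 273.15 = 264.15 K.
COP_HP = T_H/(T_H − T_C) = 291.00/26.85 = 10.8380.
W = Q_H/COP_HP = 9340/10.8380 = 862 J.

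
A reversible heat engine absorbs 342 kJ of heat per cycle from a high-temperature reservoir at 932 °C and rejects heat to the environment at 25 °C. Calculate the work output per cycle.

T_H = 932 °C → 932 + 273.15 = 1205.15 K.
T_C = 25 °C → 25 + 273.15 = 298.15 K.
For a reversible engine, η = 1 − T_C/T_H = 1 − 298.15/1205.15 = 0.7526.
W = η·Q_H = 0.7526 × 342 = 257 kJ.

W ≈ 257 kJ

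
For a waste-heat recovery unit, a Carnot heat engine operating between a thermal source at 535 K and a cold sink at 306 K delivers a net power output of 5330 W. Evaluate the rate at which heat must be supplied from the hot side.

Q̇_H ≈ 12450 W

η_rev = 1 − T_C/T_H = 1 − 306.00/535.00 = 0.4280.
Q_H = W/η = 5330/0.4280 = 12450 W.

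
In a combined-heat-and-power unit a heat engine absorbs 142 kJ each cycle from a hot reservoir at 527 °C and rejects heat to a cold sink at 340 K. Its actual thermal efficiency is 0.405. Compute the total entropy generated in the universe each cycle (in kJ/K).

T_H = 527 °C → 527 + 273.15 = 800.15 K.
W = η·Q_H = 0.405 × 142 = 57.51 kJ, so Q_C = Q_H − W = 84.49 kJ.
Reservoir entropy changes: ΔS_H = −Q_H/T_H = −142/800.15 = -0.1775 kJ/K and ΔS_C = +Q_C/T_C = 84.49/340.00 = 0.2485 kJ/K.
ΔS_univ = −Q_H/T_H + Q_C/T_C = 0.0710 kJ/K (> 0, since η = 0.405 < η_Carnot = 0.575).

ΔS_univ ≈ 0.0710 kJ/K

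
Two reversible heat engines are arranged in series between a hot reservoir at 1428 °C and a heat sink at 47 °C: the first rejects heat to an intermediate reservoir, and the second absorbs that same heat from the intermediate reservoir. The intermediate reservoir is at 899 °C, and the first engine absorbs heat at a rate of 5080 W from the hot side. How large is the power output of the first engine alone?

T_H = 1428 °C → 1428 + 273.15 = 1701.15 K.
T_C = 47 °C → 47 + 273.15 = 320.15 K.
T_m = 899 °C → 899 + 273.15 = 1172.15 K.
First-stage efficiency η₁ = 1 − T_m/T_H = 1 − 1172.15/1701.15 = 0.3110.
W₁ = η₁·Q_H = 0.3110 × 5080 = 1580 W.

Ẇ₁ ≈ 1580 W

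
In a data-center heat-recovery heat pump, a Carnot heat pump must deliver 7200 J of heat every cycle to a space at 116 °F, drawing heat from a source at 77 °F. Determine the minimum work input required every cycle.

W_in ≈ 487.8 J

T_H = 116 °F → (116 − 32) × 5/9 = 46.67 °C = 319.82 K.
T_C = 77 °F → (77 − 32) × 5/9 = 25.00 °C = 298.15 K.
COP_HP = T_H/(T_H − T_C) = 319.82/21.67 = 14.7608.
W = Q_H/COP_HP = 7200/14.7608 = 487.8 J.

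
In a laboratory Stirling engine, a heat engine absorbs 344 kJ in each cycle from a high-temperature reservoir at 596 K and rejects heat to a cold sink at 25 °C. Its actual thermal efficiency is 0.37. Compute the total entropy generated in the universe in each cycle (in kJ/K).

T_C = 25 °C → 25 + 273.15 = 298.15 K.
W = η·Q_H = 0.37 × 344 = 127.3 kJ, so Q_C = Q_H − W = 216.7 kJ.
The hot reservoir loses entropy Q_H/T_H = 344/596.00 = 0.5772 kJ/K; the cold reservoir gains Q_C/T_C = 216.7/298.15 = 0.7269 kJ/K.
ΔS_univ = −Q_H/T_H + Q_C/T_C = 0.1497 kJ/K (> 0, since η = 0.37 < η_Carnot = 0.500).

ΔS_univ ≈ 0.1497 kJ/K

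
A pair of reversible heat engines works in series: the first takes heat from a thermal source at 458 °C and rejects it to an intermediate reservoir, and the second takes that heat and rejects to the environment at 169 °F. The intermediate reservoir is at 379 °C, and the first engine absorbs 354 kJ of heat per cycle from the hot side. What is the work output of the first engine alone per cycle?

W₁ ≈ 38.2 kJ

T_H = 458 °C → 458 + 273.15 = 731.15 K.
T_C = 169 °F → (169 − 32) × 5/9 = 76.11 °C = 349.26 K.
T_m = 379 °C → 379 + 273.15 = 652.15 K.
First-stage efficiency η₁ = 1 − T_m/T_H = 1 − 652.15/731.15 = 0.1080.
W₁ = η₁·Q_H = 0.1080 × 354 = 38.2 kJ.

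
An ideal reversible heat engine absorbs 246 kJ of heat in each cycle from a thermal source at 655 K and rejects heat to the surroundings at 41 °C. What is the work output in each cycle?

T_C = 41 °C → 41 + 273.15 = 314.15 K.
Carnot efficiency: η = 1 − T_C/T_H = 1 − 314.15/655.00 = 0.5204.
W = η·Q_H = 0.5204 × 246 = 128.0 kJ.

W ≈ 128.0 kJ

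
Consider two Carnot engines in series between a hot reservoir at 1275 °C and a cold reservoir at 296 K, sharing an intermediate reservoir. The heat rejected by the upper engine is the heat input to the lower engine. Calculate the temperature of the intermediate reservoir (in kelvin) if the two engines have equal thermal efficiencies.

T_m ≈ 676.9 K

T_H = 1275 °C → 1275 + 273.15 = 1548.15 K.
Equal efficiencies require 1 − T_m/T_H = 1 − T_C/T_m, i.e. T_m/T_H = T_C/T_m, so T_m = √(T_H·T_C) = √(1548.15 × 296.00) = 676.9 K.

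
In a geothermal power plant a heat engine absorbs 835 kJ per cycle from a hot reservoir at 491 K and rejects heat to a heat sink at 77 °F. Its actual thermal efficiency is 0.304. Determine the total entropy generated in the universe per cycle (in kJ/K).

ΔS_univ ≈ 0.2486 kJ/K

T_C = 77 °F → (77 − 32) × 5/9 = 25.00 °C = 298.15 K.
W = η·Q_H = 0.304 × 835 = 253.8 kJ, so Q_C = Q_H − W = 581.2 kJ.
The hot reservoir loses entropy Q_H/T_H = 835/491.00 = 1.701 kJ/K; the cold reservoir gains Q_C/T_C = 581.2/298.15 = 1.949 kJ/K.
ΔS_univ = −Q_H/T_H + Q_C/T_C = 0.2486 kJ/K (> 0, since η = 0.304 < η_Carnot = 0.393).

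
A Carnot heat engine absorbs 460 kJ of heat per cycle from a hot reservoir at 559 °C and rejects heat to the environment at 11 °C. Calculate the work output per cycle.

W ≈ 303 kJ

T_H = 559 °C → 559 + 273.15 = 832.15 K.
T_C = 11 °C → 11 + 273.15 = 284.15 K.
The Carnot efficiency is η = 1 − T_C/T_H = 1 − 284.15/832.15 = 0.6585.
W = η·Q_H = 0.6585 × 460 = 303 kJ.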